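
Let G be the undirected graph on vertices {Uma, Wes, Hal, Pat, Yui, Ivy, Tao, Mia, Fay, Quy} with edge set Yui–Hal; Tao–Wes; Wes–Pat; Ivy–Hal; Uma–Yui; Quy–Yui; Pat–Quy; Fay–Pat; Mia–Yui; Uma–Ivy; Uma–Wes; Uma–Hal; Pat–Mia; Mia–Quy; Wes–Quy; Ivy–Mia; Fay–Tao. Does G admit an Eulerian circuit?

No

Degrees: Uma:4, Wes:4, Hal:3, Pat:4, Yui:4, Ivy:3, Tao:2, Mia:4, Fay:2, Quy:4
Hal, Ivy have odd degree; an Eulerian circuit needs every degree to be even, so none exists.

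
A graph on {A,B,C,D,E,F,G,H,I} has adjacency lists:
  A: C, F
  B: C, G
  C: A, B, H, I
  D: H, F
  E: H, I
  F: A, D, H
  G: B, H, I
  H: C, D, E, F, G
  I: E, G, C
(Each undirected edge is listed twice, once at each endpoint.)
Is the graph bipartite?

No

The cycle D-F-H-D has length 3, which is odd, so the graph is not bipartite.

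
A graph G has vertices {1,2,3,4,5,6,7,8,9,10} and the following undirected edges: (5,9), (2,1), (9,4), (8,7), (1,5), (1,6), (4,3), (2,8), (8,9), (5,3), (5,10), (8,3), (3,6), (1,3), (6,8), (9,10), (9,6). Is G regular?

Degrees: 1:4, 2:2, 3:5, 4:2, 5:4, 6:4, 7:1, 8:5, 9:5, 10:2
Degrees are not all equal (e.g. deg(7)=1 but deg(3)=5); not regular.

No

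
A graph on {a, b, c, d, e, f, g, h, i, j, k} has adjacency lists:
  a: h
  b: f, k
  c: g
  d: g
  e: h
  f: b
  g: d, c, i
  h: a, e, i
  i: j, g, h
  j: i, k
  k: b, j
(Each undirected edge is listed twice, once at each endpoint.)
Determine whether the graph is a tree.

|V| = 11, |E| = 10.
Connected and |E| = |V| - 1, which characterizes a tree.

Yes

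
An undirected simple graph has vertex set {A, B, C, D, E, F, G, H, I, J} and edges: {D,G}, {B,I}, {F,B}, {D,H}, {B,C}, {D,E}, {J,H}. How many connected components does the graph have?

Component: {A}
Component: {B, C, F, I}
Component: {D, E, G, H, J}

3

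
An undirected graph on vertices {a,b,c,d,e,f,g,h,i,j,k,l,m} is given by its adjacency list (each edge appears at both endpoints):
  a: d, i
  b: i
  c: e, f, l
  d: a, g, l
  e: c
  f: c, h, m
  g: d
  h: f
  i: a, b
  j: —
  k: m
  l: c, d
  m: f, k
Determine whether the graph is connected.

No

Component: {j}
Component: {a, b, c, d, e, f, g, h, i, k, l, m}
No edge joins these 2 groups, so the graph is disconnected.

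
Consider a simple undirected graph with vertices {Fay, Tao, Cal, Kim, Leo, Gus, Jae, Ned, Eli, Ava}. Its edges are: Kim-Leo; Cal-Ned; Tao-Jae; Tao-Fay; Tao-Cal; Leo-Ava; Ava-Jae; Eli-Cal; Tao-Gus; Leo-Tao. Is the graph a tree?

No

The graph has 10 vertices and 10 edges.
A tree on 10 vertices has exactly 9 edges; this graph has 10, so it contains a cycle and is not a tree.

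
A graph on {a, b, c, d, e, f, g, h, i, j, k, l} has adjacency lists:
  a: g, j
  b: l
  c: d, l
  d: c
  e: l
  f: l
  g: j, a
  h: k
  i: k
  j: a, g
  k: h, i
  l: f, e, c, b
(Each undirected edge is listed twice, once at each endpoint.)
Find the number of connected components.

Component: {a, g, j}
Component: {h, i, k}
Component: {b, c, d, e, f, l}

3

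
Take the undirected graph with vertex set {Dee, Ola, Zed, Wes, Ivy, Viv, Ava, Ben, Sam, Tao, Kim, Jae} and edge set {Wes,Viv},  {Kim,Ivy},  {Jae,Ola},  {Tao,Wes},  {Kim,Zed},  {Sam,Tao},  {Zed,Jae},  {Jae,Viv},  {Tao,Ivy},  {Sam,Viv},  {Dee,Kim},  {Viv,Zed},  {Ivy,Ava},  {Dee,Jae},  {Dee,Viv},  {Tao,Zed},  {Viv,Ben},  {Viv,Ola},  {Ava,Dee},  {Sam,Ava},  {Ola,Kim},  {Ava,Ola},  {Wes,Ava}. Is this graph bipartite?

The cycle Dee-Viv-Jae-Dee has length 3, which is odd, so the graph is not bipartite.

No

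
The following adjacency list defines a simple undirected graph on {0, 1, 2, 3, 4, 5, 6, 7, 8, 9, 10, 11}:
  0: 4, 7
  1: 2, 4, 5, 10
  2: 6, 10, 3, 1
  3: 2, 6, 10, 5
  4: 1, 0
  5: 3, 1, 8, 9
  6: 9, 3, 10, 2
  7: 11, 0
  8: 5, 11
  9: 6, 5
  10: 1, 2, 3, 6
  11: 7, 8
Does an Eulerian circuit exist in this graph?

Yes

Degrees: 0:2, 1:4, 2:4, 3:4, 4:2, 5:4, 6:4, 7:2, 8:2, 9:2, 10:4, 11:2
Every vertex has even degree and the edges form a single connected piece, so an Eulerian circuit exists.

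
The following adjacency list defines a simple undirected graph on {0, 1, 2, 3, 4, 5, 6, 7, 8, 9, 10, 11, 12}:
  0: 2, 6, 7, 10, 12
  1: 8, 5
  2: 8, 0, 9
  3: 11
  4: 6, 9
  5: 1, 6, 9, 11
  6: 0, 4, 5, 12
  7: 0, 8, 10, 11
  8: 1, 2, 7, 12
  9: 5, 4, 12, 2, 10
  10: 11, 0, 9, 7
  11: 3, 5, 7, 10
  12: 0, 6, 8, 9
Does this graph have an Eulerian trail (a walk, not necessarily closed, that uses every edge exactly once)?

No

Degrees: 0:5, 1:2, 2:3, 3:1, 4:2, 5:4, 6:4, 7:4, 8:4, 9:5, 10:4, 11:4, 12:4
Odd-degree vertices: 0, 2, 3, 9 (4 total).
An Eulerian trail requires 0 or 2 odd-degree vertices; here there are 4.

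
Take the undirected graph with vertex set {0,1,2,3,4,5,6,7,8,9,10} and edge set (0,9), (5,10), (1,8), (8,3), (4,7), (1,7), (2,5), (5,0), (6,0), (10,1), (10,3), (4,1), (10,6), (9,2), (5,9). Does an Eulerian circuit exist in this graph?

No

Degrees: 0:3, 1:4, 2:2, 3:2, 4:2, 5:4, 6:2, 7:2, 8:2, 9:3, 10:4
0, 9 have odd degree; an Eulerian circuit needs every degree to be even, so none exists.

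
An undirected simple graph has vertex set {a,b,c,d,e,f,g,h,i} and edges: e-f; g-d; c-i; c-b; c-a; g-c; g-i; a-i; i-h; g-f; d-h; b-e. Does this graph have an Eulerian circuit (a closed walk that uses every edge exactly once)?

Yes

Degrees: a:2, b:2, c:4, d:2, e:2, f:2, g:4, h:2, i:4
All degrees are even and the non-isolated vertices are connected — an Eulerian circuit exists.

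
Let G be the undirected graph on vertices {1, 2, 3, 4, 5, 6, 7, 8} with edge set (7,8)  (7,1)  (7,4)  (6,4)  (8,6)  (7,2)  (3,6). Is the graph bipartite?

A valid 2-coloring puts {5, 6, 7} on one side and {1, 2, 3, 4, 8} on the other; every edge crosses between the two sides.

Yes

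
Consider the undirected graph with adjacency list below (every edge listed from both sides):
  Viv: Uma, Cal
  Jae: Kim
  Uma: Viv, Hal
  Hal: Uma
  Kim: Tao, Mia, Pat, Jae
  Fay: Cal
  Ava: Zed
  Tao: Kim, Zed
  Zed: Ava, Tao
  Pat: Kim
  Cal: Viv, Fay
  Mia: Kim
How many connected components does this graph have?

2

Component: {Viv, Uma, Hal, Fay, Cal}
Component: {Jae, Kim, Ava, Tao, Zed, Pat, Mia}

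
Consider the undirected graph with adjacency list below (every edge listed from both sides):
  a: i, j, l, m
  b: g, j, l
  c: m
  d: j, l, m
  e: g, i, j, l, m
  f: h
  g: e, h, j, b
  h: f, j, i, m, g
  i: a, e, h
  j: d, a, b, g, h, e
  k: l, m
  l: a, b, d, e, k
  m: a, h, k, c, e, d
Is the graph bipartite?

j-g-e-j is an odd cycle (length 3), and a bipartite graph can contain only even cycles.

No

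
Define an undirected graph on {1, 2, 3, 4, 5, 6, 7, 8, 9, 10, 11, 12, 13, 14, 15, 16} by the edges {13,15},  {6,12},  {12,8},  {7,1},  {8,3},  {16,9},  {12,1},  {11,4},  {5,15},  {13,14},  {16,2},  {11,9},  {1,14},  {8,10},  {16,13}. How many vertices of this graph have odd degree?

Degrees: 1:3, 2:1, 3:1, 4:1, 5:1, 6:1, 7:1, 8:3, 9:2, 10:1, 11:2, 12:3, 13:3, 14:2, 15:2, 16:3
Odd-degree vertices: 1, 2, 3, 4, 5, 6, 7, 8, 10, 12, 13, 16.

12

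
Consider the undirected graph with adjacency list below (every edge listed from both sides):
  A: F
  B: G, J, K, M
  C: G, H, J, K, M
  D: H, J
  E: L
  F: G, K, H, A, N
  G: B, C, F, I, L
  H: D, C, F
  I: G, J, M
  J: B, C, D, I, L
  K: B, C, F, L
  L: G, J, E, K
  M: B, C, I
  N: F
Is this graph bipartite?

A valid 2-coloring puts {B, C, D, F, I, L} on one side and {A, E, G, H, J, K, M, N} on the other; every edge crosses between the two sides.

Yes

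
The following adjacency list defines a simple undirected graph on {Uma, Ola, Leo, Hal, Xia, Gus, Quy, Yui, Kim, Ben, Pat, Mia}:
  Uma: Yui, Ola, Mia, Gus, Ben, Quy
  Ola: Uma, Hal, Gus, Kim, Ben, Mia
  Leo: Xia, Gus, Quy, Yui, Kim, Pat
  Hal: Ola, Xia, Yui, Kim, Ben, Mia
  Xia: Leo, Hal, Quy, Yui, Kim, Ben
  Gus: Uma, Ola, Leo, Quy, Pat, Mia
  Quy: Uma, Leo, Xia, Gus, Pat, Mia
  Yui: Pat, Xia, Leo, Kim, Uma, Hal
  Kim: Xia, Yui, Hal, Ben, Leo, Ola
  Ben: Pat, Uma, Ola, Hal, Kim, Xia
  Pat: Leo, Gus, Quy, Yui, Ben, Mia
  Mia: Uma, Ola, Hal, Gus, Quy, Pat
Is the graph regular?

Degrees: Uma:6, Ola:6, Leo:6, Hal:6, Xia:6, Gus:6, Quy:6, Yui:6, Kim:6, Ben:6, Pat:6, Mia:6
Every vertex has degree 6, so the graph is 6-regular.

Yes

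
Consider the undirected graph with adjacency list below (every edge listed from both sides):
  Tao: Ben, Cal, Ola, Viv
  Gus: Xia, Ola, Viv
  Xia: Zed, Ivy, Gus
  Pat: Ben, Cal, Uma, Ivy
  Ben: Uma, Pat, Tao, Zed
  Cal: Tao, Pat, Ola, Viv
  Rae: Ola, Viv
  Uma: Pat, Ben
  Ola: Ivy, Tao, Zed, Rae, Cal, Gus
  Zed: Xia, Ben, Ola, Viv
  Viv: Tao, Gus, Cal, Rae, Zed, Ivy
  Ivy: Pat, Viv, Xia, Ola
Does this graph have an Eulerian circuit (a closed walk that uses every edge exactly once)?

Degrees: Tao:4, Gus:3, Xia:3, Pat:4, Ben:4, Cal:4, Rae:2, Uma:2, Ola:6, Zed:4, Viv:6, Ivy:4
Gus, Xia have odd degree; an Eulerian circuit needs every degree to be even, so none exists.

No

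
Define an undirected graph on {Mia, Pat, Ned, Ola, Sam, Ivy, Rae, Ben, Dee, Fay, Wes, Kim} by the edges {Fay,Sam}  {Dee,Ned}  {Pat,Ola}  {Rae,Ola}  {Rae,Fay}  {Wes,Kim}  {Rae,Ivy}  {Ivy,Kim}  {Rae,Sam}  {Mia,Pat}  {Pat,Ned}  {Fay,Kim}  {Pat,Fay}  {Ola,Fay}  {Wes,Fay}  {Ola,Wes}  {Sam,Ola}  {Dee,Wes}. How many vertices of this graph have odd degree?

Degrees: Mia:1, Pat:4, Ned:2, Ola:5, Sam:3, Ivy:2, Rae:4, Ben:0, Dee:2, Fay:6, Wes:4, Kim:3
Odd-degree vertices: Mia, Ola, Sam, Kim.

4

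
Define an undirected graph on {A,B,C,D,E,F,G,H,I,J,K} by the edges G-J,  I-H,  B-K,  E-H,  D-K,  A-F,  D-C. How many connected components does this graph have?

Component: {A, F}
Component: {G, J}
Component: {E, H, I}
Component: {B, C, D, K}

4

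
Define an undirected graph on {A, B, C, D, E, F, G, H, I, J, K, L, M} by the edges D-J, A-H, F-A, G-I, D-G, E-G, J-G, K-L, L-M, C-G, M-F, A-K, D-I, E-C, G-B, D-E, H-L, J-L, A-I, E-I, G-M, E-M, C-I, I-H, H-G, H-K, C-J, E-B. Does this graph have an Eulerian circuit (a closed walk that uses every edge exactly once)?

No

Degrees: A:4, B:2, C:4, D:4, E:6, F:2, G:8, H:5, I:6, J:4, K:3, L:4, M:4
Vertices with odd degree: H, K. An Eulerian circuit requires all degrees even.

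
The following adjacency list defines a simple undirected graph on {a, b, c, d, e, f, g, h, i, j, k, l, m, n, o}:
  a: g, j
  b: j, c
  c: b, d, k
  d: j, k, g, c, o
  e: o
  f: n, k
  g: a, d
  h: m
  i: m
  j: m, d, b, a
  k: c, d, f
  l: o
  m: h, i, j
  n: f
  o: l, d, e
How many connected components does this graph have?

1

Component: {a, b, c, d, e, f, g, h, i, j, k, l, m, n, o}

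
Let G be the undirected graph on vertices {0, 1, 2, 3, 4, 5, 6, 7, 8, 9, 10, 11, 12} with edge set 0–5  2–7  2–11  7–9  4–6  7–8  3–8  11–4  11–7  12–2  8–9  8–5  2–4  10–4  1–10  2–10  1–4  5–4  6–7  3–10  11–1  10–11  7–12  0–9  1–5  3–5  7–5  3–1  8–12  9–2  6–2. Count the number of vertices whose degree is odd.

8

Degrees: 0:2, 1:5, 2:7, 3:4, 4:6, 5:6, 6:3, 7:7, 8:5, 9:4, 10:5, 11:5, 12:3
Odd-degree vertices: 1, 2, 6, 7, 8, 10, 11, 12.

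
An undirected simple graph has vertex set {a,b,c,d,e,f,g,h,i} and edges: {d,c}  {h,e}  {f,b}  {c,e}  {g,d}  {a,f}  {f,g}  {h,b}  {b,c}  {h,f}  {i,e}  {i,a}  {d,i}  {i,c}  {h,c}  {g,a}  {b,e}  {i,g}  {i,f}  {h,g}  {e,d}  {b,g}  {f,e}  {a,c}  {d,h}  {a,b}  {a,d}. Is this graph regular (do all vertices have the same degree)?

Yes

Degrees: a:6, b:6, c:6, d:6, e:6, f:6, g:6, h:6, i:6
All degrees equal 6; the graph is regular.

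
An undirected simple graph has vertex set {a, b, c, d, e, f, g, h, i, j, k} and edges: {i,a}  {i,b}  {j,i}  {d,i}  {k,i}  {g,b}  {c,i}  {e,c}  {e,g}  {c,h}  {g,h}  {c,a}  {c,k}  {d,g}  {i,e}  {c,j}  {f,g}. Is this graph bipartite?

No

c-i-k-c is an odd cycle (length 3), and a bipartite graph can contain only even cycles.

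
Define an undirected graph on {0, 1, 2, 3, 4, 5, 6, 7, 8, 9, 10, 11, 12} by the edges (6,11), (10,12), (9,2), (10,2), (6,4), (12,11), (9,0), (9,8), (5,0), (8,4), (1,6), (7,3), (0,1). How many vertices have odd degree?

Degrees: 0:3, 1:2, 2:2, 3:1, 4:2, 5:1, 6:3, 7:1, 8:2, 9:3, 10:2, 11:2, 12:2
Odd-degree vertices: 0, 3, 5, 6, 7, 9.

6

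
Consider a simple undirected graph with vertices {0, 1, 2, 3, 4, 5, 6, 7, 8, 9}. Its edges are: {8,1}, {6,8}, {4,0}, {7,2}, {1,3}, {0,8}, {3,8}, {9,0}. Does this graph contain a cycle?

Yes

The graph has 10 vertices, 8 edges, and 3 connected components.
Since 8 > 10 - 3, a cycle must exist; for instance 8-3-1-8.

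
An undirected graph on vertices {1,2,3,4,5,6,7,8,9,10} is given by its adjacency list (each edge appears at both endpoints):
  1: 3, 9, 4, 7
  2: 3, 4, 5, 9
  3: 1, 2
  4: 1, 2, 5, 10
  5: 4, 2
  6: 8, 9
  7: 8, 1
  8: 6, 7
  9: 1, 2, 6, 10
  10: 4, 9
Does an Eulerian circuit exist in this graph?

Yes

Degrees: 1:4, 2:4, 3:2, 4:4, 5:2, 6:2, 7:2, 8:2, 9:4, 10:2
All degrees are even and the non-isolated vertices are connected — an Eulerian circuit exists.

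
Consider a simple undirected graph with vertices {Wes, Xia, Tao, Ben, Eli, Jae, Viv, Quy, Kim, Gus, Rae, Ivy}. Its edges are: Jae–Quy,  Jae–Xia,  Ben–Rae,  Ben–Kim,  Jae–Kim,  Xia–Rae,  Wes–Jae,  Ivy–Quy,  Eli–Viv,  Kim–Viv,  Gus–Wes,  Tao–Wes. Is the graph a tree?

|V| = 12, |E| = 12.
Connected but with 12 > 11 edges, so it has a cycle and is not a tree.

No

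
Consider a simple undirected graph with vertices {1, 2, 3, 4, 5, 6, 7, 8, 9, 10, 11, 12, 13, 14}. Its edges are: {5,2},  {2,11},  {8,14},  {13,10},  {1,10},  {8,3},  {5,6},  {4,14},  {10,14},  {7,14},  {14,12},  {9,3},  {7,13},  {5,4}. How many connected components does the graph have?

1

Component: {1, 2, 3, 4, 5, 6, 7, 8, 9, 10, 11, 12, 13, 14}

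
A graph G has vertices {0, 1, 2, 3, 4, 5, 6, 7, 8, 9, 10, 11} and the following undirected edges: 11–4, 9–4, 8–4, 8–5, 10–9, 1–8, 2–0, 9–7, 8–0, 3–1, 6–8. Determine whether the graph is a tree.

Yes

The graph has 12 vertices and 11 edges.
It is connected with exactly 11 edges, hence acyclic — it is a tree.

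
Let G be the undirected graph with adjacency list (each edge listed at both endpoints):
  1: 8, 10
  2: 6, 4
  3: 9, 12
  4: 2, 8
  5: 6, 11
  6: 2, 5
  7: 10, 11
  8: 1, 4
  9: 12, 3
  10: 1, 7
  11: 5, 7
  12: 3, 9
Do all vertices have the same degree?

Degrees: 1:2, 2:2, 3:2, 4:2, 5:2, 6:2, 7:2, 8:2, 9:2, 10:2, 11:2, 12:2
Every vertex has degree 2, so the graph is 2-regular.

Yes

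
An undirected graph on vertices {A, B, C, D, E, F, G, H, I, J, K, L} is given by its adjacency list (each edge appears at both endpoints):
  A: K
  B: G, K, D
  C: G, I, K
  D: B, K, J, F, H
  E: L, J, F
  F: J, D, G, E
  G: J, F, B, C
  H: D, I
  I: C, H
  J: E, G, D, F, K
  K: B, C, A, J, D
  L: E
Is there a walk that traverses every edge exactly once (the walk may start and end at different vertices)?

Degrees: A:1, B:3, C:3, D:5, E:3, F:4, G:4, H:2, I:2, J:5, K:5, L:1
Odd-degree vertices: A, B, C, D, E, J, K, L (8 total).
With 8 odd-degree vertices (more than two), no single trail can use every edge.

No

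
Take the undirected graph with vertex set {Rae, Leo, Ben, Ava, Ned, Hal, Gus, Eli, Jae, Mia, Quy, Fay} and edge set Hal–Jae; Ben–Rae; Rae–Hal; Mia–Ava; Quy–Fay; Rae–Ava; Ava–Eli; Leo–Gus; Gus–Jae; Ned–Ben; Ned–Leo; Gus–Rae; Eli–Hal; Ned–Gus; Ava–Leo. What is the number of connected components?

Component: {Quy, Fay}
Component: {Rae, Leo, Ben, Ava, Ned, Hal, Gus, Eli, Jae, Mia}

2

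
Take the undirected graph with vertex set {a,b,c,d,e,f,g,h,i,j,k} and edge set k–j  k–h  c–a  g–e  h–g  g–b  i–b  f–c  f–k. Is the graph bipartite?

Yes

A valid 2-coloring puts {c, d, g, i, k} on one side and {a, b, e, f, h, j} on the other; every edge crosses between the two sides.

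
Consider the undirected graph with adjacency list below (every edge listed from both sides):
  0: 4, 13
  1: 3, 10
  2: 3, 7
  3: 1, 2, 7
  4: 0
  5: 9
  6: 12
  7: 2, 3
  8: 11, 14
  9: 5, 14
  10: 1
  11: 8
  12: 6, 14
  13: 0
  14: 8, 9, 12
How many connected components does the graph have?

3

Component: {0, 4, 13}
Component: {1, 2, 3, 7, 10}
Component: {5, 6, 8, 9, 11, 12, 14}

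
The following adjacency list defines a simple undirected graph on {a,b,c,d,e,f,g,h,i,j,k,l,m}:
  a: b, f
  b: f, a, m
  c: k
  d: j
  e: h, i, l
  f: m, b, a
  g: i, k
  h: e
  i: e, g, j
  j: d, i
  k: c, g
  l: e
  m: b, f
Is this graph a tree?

The graph has 13 vertices and 13 edges.
It splits into 2 components, so it cannot be a tree.

No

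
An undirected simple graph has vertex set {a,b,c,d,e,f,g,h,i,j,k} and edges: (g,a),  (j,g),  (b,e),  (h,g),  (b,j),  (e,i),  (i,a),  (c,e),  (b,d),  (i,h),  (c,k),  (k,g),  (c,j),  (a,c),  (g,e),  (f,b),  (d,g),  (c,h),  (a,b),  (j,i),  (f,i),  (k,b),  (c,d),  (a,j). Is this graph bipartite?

No

a-j-g-a is an odd cycle (length 3), and a bipartite graph can contain only even cycles.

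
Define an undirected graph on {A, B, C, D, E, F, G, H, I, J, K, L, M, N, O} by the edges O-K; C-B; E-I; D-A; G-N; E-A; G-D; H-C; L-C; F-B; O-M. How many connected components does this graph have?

4

Component: {J}
Component: {K, M, O}
Component: {B, C, F, H, L}
Component: {A, D, E, G, I, N}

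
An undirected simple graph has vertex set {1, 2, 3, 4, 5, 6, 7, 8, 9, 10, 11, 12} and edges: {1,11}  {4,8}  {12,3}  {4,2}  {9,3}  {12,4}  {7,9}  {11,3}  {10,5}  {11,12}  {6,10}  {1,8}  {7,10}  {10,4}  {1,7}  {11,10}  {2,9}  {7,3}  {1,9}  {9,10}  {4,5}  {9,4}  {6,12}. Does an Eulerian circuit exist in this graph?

Degrees: 1:4, 2:2, 3:4, 4:6, 5:2, 6:2, 7:4, 8:2, 9:6, 10:6, 11:4, 12:4
Every vertex has even degree and the edges form a single connected piece, so an Eulerian circuit exists.

Yes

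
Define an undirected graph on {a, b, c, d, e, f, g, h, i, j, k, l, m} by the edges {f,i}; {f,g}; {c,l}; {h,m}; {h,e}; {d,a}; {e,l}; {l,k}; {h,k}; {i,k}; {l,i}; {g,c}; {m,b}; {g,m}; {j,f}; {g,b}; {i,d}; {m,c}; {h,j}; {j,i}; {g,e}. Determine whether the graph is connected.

Starting from a and exploring outward reaches every vertex (a, d, i, l, f, k, j, c, e, g, h, m, b); the graph is connected.

Yes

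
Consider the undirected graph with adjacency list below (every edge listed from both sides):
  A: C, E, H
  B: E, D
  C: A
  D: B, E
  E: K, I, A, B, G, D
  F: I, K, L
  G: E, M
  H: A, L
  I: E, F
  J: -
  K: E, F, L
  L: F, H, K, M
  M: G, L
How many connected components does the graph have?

2

Component: {J}
Component: {A, B, C, D, E, F, G, H, I, K, L, M}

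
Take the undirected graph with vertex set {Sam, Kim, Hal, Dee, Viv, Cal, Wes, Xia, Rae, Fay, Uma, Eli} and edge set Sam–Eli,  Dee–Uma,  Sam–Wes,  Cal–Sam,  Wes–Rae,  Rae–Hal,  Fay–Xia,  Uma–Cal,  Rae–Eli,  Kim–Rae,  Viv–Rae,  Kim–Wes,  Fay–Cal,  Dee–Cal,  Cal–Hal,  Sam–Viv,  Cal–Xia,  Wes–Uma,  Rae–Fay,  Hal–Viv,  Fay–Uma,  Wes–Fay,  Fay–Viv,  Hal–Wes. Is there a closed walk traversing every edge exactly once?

Yes

Degrees: Sam:4, Kim:2, Hal:4, Dee:2, Viv:4, Cal:6, Wes:6, Xia:2, Rae:6, Fay:6, Uma:4, Eli:2
Every vertex has even degree and the edges form a single connected piece, so an Eulerian circuit exists.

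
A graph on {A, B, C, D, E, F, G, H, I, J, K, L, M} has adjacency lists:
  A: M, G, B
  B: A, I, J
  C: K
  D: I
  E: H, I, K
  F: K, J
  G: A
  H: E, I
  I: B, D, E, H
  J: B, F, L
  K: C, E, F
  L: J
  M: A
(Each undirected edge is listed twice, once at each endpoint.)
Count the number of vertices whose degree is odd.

10

Degrees: A:3, B:3, C:1, D:1, E:3, F:2, G:1, H:2, I:4, J:3, K:3, L:1, M:1
Odd-degree vertices: A, B, C, D, E, G, J, K, L, M.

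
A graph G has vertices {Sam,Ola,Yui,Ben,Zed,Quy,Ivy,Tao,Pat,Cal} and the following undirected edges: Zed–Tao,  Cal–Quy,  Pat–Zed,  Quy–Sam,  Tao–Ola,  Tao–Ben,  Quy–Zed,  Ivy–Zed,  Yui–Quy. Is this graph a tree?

Yes

The graph has 10 vertices and 9 edges.
It is connected with exactly 9 edges, hence acyclic — it is a tree.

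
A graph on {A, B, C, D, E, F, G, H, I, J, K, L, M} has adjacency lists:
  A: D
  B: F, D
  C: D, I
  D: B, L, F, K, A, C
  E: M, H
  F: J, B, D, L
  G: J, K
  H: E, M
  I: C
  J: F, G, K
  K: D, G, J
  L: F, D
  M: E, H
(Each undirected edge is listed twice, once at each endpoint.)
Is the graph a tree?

The graph has 13 vertices and 16 edges.
It splits into 2 components, so it cannot be a tree.

No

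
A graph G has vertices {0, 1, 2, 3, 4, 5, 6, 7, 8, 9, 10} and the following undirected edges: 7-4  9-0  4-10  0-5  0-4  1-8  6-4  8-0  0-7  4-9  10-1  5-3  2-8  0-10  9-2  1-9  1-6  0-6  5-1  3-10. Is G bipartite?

No

The cycle 4-0-10-4 has length 3, which is odd, so the graph is not bipartite.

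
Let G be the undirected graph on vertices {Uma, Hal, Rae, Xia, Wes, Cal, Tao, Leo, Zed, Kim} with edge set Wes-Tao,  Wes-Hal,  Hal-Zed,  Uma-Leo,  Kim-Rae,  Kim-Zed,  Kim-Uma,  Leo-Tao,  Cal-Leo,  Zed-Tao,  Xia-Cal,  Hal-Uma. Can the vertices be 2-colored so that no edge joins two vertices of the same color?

Uma-Leo-Tao-Zed-Kim-Uma is an odd cycle (length 5), and a bipartite graph can contain only even cycles.

No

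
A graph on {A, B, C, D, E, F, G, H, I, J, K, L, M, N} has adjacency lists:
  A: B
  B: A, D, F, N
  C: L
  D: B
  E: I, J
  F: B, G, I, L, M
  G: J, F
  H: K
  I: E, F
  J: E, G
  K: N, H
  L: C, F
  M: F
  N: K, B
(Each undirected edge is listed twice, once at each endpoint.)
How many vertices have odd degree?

6

Degrees: A:1, B:4, C:1, D:1, E:2, F:5, G:2, H:1, I:2, J:2, K:2, L:2, M:1, N:2
Odd-degree vertices: A, C, D, F, H, M.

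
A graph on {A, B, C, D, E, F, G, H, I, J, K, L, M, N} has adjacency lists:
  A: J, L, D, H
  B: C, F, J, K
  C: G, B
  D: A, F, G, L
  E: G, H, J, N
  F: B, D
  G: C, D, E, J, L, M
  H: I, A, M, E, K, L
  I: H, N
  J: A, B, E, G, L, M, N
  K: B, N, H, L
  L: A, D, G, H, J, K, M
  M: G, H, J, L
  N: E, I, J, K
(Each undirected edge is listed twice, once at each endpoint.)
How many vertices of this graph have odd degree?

2

Degrees: A:4, B:4, C:2, D:4, E:4, F:2, G:6, H:6, I:2, J:7, K:4, L:7, M:4, N:4
Odd-degree vertices: J, L.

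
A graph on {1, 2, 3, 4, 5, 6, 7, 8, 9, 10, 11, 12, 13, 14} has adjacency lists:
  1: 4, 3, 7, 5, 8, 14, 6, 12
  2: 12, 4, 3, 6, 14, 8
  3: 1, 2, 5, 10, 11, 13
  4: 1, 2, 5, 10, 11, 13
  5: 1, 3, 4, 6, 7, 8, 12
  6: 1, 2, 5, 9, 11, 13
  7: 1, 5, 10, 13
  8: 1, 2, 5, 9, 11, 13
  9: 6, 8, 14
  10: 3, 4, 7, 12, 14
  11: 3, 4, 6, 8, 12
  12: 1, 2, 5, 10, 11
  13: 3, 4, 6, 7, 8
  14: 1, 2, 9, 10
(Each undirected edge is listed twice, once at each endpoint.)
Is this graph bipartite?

No

The cycle 1-5-3-1 has length 3, which is odd, so the graph is not bipartite.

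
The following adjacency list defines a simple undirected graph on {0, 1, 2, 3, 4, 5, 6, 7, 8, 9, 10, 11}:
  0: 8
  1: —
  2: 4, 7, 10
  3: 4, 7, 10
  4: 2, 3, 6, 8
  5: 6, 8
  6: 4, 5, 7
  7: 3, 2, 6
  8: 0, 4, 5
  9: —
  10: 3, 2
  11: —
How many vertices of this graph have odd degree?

Degrees: 0:1, 1:0, 2:3, 3:3, 4:4, 5:2, 6:3, 7:3, 8:3, 9:0, 10:2, 11:0
Odd-degree vertices: 0, 2, 3, 6, 7, 8.

6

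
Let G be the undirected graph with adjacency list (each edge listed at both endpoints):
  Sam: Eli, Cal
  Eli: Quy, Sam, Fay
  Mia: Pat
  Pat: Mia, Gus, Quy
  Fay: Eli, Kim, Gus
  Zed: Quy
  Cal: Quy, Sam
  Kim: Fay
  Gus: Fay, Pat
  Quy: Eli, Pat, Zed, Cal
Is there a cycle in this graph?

Yes

|V| = 10, |E| = 11, number of components = 1.
One cycle is Quy-Eli-Fay-Gus-Pat-Quy.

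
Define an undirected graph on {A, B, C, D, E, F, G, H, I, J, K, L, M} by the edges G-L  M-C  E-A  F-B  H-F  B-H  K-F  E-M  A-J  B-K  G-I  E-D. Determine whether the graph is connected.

Component: {G, I, L}
Component: {B, F, H, K}
Component: {A, C, D, E, J, M}
No edge joins these 3 groups, so the graph is disconnected.

No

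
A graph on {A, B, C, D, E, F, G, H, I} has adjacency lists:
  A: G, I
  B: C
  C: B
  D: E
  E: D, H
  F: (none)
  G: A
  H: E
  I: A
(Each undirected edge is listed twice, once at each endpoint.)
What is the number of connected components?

Component: {F}
Component: {B, C}
Component: {A, G, I}
Component: {D, E, H}

4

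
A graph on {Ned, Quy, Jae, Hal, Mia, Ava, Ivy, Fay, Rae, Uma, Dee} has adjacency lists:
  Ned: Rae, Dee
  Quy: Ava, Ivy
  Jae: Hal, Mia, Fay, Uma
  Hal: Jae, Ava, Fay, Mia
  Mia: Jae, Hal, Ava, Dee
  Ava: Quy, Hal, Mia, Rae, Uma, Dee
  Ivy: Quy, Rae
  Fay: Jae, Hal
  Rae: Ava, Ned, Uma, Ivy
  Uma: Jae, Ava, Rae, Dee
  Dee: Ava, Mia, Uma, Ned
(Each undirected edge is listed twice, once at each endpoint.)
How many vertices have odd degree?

0

Degrees: Ned:2, Quy:2, Jae:4, Hal:4, Mia:4, Ava:6, Ivy:2, Fay:2, Rae:4, Uma:4, Dee:4
Odd-degree vertices: none.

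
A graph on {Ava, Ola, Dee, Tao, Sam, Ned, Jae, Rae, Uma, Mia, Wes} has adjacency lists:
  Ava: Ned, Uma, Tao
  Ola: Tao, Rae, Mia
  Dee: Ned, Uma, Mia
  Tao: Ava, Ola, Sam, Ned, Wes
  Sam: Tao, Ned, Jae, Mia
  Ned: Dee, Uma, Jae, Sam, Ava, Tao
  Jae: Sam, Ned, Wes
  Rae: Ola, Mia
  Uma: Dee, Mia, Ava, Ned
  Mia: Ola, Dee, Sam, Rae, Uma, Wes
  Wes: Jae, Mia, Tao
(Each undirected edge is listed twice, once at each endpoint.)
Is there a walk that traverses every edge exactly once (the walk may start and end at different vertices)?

No

Degrees: Ava:3, Ola:3, Dee:3, Tao:5, Sam:4, Ned:6, Jae:3, Rae:2, Uma:4, Mia:6, Wes:3
Odd-degree vertices: Ava, Ola, Dee, Tao, Jae, Wes (6 total).
An Eulerian trail requires 0 or 2 odd-degree vertices; here there are 6.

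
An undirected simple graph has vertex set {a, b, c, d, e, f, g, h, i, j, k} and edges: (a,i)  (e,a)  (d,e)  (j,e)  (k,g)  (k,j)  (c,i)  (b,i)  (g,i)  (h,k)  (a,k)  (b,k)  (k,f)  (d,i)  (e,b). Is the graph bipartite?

Yes

Color {e, i, k} black and {a, b, c, d, f, g, h, j} white. No edge joins two same-colored vertices, so the graph is bipartite.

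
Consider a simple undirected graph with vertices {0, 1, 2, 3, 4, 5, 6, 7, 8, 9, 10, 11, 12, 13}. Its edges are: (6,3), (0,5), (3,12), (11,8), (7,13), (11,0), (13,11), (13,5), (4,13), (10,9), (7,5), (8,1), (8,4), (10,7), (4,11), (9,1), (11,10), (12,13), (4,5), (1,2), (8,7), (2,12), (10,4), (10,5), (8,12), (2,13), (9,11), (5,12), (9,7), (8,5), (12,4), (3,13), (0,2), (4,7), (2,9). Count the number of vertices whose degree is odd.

10

Degrees: 0:3, 1:3, 2:5, 3:3, 4:7, 5:7, 6:1, 7:6, 8:6, 9:5, 10:5, 11:6, 12:6, 13:7
Odd-degree vertices: 0, 1, 2, 3, 4, 5, 6, 9, 10, 13.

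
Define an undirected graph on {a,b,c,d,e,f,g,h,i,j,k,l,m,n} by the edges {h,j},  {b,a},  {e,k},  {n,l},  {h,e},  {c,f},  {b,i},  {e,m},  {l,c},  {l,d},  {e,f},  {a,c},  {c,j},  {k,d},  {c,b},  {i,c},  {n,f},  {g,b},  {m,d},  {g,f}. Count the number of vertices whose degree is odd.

2

Degrees: a:2, b:4, c:6, d:3, e:4, f:4, g:2, h:2, i:2, j:2, k:2, l:3, m:2, n:2
Odd-degree vertices: d, l.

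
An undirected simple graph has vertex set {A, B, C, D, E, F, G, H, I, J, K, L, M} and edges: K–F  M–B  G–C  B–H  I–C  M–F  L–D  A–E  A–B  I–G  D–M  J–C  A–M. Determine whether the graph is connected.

No

Component: {C, G, I, J}
Component: {A, B, D, E, F, H, K, L, M}
No edge joins these 2 groups, so the graph is disconnected.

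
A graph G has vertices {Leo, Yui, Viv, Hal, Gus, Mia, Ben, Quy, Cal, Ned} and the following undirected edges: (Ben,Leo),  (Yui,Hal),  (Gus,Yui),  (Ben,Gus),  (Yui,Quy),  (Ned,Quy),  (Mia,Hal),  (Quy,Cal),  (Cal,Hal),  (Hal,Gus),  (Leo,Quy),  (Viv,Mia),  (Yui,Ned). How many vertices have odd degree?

2

Degrees: Leo:2, Yui:4, Viv:1, Hal:4, Gus:3, Mia:2, Ben:2, Quy:4, Cal:2, Ned:2
Odd-degree vertices: Viv, Gus.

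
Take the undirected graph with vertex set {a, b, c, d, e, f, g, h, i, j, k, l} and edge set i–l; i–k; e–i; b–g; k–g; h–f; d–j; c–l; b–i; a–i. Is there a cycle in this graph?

The graph has 12 vertices, 10 edges, and 3 connected components.
One cycle is i-k-g-b-i.

Yes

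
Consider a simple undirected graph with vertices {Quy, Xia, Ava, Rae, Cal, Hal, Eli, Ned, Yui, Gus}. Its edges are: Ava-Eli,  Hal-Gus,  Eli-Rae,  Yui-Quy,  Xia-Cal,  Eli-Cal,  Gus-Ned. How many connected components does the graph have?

3

Component: {Quy, Yui}
Component: {Hal, Ned, Gus}
Component: {Xia, Ava, Rae, Cal, Eli}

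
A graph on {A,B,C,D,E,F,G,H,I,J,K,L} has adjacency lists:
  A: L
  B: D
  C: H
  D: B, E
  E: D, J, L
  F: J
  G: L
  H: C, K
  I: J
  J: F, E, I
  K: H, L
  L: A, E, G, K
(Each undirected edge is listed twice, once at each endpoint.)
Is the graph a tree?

The graph has 12 vertices and 11 edges.
It is connected with exactly 11 edges, hence acyclic — it is a tree.

Yes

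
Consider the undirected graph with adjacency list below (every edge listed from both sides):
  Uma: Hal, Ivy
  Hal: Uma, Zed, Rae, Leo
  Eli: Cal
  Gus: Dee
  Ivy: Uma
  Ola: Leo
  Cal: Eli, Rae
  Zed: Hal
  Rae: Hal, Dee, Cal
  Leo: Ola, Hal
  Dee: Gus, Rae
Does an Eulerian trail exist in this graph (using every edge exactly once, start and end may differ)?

Degrees: Uma:2, Hal:4, Eli:1, Gus:1, Ivy:1, Ola:1, Cal:2, Zed:1, Rae:3, Leo:2, Dee:2
Odd-degree vertices: Eli, Gus, Ivy, Ola, Zed, Rae (6 total).
An Eulerian trail requires 0 or 2 odd-degree vertices; here there are 6.

No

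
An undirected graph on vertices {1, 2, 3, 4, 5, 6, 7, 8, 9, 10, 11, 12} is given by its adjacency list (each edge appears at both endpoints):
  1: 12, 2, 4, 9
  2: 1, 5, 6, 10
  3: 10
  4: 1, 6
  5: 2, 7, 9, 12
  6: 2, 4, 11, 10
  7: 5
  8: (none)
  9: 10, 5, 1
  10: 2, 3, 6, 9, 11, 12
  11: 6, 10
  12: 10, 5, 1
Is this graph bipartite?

No

11-6-10-11 is an odd cycle (length 3), and a bipartite graph can contain only even cycles.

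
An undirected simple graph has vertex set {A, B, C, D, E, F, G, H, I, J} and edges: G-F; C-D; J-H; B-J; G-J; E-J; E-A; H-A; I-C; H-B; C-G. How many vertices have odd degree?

6

Degrees: A:2, B:2, C:3, D:1, E:2, F:1, G:3, H:3, I:1, J:4
Odd-degree vertices: C, D, F, G, H, I.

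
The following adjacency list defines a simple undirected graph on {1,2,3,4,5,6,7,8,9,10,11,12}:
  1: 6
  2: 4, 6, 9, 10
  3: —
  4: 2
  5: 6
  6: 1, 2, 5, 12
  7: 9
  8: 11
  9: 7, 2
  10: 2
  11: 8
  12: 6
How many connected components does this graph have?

Component: {3}
Component: {8, 11}
Component: {1, 2, 4, 5, 6, 7, 9, 10, 12}

3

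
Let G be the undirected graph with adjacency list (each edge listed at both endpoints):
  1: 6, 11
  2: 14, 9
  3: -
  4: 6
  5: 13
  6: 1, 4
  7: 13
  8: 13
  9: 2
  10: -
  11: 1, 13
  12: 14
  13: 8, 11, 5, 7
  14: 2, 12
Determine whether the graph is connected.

Component: {3}
Component: {10}
Component: {2, 9, 12, 14}
Component: {1, 4, 5, 6, 7, 8, 11, 13}
There are 4 separate components, so the graph is not connected.

No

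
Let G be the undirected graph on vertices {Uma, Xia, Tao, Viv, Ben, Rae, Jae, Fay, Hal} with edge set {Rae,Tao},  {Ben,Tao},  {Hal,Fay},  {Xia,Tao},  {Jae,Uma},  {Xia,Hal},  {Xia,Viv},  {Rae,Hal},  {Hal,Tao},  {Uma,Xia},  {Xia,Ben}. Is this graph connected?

Yes

Starting from Uma and exploring outward reaches every vertex (Uma, Xia, Jae, Tao, Ben, Viv, Hal, Rae, Fay); the graph is connected.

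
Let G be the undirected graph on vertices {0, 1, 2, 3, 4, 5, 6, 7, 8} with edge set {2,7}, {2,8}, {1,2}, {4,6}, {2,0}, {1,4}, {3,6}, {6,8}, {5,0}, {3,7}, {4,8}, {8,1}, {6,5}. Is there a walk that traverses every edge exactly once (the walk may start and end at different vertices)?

Degrees: 0:2, 1:3, 2:4, 3:2, 4:3, 5:2, 6:4, 7:2, 8:4
Odd-degree vertices: 1, 4 (2 total).
With 2 odd-degree vertices and all edges in one connected piece, an Eulerian trail exists (from 1 to 4).

Yes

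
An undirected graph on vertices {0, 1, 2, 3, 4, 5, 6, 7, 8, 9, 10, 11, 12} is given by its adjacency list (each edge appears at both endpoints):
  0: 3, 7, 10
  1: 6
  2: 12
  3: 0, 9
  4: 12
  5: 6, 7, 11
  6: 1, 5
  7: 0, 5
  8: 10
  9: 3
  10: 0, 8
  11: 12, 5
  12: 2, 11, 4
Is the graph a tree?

Yes

The graph has 13 vertices and 12 edges.
Connected and |E| = |V| - 1, which characterizes a tree.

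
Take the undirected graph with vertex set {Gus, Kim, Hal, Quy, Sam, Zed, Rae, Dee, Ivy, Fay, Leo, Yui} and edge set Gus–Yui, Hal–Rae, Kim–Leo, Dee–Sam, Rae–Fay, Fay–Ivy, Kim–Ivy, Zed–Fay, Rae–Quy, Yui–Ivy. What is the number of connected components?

2

Component: {Sam, Dee}
Component: {Gus, Kim, Hal, Quy, Zed, Rae, Ivy, Fay, Leo, Yui}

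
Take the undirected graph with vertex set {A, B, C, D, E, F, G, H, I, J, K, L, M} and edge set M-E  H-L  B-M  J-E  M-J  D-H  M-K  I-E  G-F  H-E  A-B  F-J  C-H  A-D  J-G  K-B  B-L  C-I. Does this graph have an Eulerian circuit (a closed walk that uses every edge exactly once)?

Degrees: A:2, B:4, C:2, D:2, E:4, F:2, G:2, H:4, I:2, J:4, K:2, L:2, M:4
Every vertex has even degree and the edges form a single connected piece, so an Eulerian circuit exists.

Yes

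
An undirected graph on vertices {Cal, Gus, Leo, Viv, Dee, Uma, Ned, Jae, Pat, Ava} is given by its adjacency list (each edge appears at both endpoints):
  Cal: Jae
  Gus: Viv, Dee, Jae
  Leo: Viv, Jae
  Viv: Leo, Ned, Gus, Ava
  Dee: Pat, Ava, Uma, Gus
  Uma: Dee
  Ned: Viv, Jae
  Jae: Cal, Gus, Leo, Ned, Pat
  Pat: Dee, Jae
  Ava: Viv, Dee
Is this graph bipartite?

Color {Viv, Dee, Jae} black and {Cal, Gus, Leo, Uma, Ned, Pat, Ava} white. No edge joins two same-colored vertices, so the graph is bipartite.

Yes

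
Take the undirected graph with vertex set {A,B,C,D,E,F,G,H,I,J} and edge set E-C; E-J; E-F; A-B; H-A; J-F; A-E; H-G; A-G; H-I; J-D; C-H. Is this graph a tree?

The graph has 10 vertices and 12 edges.
A tree on 10 vertices has exactly 9 edges; this graph has 12, so it contains a cycle and is not a tree.

No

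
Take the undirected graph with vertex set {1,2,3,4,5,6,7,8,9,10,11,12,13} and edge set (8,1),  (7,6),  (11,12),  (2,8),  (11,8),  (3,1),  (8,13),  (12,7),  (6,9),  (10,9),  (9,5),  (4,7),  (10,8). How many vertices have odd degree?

Degrees: 1:2, 2:1, 3:1, 4:1, 5:1, 6:2, 7:3, 8:5, 9:3, 10:2, 11:2, 12:2, 13:1
Odd-degree vertices: 2, 3, 4, 5, 7, 8, 9, 13.

8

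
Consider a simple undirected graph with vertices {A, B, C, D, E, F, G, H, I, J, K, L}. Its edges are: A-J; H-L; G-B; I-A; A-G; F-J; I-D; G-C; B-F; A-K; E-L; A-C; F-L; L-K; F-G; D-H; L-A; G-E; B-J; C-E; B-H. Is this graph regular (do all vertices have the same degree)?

Degrees: A:6, B:4, C:3, D:2, E:3, F:4, G:5, H:3, I:2, J:3, K:2, L:5
Vertex D has degree 2 while A has degree 6, so the graph is not regular.

No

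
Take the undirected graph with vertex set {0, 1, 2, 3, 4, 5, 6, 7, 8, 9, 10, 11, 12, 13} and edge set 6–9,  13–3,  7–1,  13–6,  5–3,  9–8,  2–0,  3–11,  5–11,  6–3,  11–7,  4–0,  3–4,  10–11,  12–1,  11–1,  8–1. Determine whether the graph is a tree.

The graph has 14 vertices and 17 edges.
A tree on 14 vertices has exactly 13 edges; this graph has 17, so it contains a cycle and is not a tree.

No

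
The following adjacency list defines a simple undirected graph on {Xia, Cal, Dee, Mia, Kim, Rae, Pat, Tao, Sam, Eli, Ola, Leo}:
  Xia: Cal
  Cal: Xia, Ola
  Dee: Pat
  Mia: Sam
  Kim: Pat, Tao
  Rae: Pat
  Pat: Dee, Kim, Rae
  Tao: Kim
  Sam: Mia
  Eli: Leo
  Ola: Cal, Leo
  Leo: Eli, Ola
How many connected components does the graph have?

Component: {Mia, Sam}
Component: {Xia, Cal, Eli, Ola, Leo}
Component: {Dee, Kim, Rae, Pat, Tao}

3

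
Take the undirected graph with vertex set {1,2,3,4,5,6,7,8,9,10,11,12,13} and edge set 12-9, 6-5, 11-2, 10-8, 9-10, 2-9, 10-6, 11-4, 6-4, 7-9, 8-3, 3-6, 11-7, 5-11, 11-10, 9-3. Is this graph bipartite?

A valid 2-coloring puts {1, 6, 8, 9, 11, 13} on one side and {2, 3, 4, 5, 7, 10, 12} on the other; every edge crosses between the two sides.

Yes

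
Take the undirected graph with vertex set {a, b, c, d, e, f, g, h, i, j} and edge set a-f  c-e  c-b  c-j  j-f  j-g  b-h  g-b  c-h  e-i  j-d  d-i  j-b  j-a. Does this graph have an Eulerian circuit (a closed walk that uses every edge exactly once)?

Yes

Degrees: a:2, b:4, c:4, d:2, e:2, f:2, g:2, h:2, i:2, j:6
Every vertex has even degree and the edges form a single connected piece, so an Eulerian circuit exists.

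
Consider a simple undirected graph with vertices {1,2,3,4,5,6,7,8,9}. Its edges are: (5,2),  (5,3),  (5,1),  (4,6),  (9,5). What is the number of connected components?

Component: {7}
Component: {8}
Component: {4, 6}
Component: {1, 2, 3, 5, 9}

4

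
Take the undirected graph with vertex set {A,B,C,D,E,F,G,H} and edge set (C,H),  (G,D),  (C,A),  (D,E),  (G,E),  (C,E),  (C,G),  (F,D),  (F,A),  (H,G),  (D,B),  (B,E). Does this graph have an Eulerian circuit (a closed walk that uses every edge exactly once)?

Degrees: A:2, B:2, C:4, D:4, E:4, F:2, G:4, H:2
All degrees are even and the non-isolated vertices are connected — an Eulerian circuit exists.

Yes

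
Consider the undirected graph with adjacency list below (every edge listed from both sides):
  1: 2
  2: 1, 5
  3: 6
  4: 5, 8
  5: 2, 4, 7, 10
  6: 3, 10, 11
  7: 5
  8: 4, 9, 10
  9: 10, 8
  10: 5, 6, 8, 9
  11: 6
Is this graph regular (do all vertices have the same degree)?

No

Degrees: 1:1, 2:2, 3:1, 4:2, 5:4, 6:3, 7:1, 8:3, 9:2, 10:4, 11:1
Degrees are not all equal (e.g. deg(1)=1 but deg(5)=4); not regular.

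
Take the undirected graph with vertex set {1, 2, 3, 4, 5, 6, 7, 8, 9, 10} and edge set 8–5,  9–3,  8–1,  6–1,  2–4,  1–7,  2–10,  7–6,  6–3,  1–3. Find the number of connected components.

2

Component: {2, 4, 10}
Component: {1, 3, 5, 6, 7, 8, 9}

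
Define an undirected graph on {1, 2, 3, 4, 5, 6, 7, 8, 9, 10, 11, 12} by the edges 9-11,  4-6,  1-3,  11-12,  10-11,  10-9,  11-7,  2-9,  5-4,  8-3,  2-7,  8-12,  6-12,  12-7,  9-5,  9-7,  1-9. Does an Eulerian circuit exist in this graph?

Yes

Degrees: 1:2, 2:2, 3:2, 4:2, 5:2, 6:2, 7:4, 8:2, 9:6, 10:2, 11:4, 12:4
Every vertex has even degree and the edges form a single connected piece, so an Eulerian circuit exists.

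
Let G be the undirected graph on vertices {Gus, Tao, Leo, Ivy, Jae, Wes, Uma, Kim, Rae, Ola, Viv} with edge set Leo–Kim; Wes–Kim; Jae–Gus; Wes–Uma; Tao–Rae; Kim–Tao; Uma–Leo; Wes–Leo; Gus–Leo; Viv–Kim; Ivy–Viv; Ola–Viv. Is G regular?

Degrees: Gus:2, Tao:2, Leo:4, Ivy:1, Jae:1, Wes:3, Uma:2, Kim:4, Rae:1, Ola:1, Viv:3
Vertex Ivy has degree 1 while Leo has degree 4, so the graph is not regular.

No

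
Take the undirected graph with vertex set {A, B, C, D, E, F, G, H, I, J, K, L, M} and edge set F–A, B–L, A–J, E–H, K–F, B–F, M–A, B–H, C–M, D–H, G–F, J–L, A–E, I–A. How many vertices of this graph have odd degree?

Degrees: A:5, B:3, C:1, D:1, E:2, F:4, G:1, H:3, I:1, J:2, K:1, L:2, M:2
Odd-degree vertices: A, B, C, D, G, H, I, K.

8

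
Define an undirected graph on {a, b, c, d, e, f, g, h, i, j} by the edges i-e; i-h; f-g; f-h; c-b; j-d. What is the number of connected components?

Component: {a}
Component: {b, c}
Component: {d, j}
Component: {e, f, g, h, i}

4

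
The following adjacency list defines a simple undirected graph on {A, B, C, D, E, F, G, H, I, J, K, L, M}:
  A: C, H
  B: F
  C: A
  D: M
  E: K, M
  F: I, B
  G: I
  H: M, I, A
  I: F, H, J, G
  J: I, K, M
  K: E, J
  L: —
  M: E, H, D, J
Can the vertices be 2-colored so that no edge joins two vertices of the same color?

A valid 2-coloring puts {C, D, E, F, G, H, J, L} on one side and {A, B, I, K, M} on the other; every edge crosses between the two sides.

Yes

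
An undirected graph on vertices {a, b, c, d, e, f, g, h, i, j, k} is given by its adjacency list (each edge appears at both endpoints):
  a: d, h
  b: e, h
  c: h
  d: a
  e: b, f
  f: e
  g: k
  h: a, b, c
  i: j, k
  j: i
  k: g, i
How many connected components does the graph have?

Component: {g, i, j, k}
Component: {a, b, c, d, e, f, h}

2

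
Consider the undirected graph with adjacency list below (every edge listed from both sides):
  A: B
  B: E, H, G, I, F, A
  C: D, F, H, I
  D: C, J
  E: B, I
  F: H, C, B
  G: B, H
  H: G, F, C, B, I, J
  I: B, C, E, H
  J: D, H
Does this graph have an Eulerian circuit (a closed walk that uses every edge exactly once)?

No

Degrees: A:1, B:6, C:4, D:2, E:2, F:3, G:2, H:6, I:4, J:2
Vertices with odd degree: A, F. An Eulerian circuit requires all degrees even.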